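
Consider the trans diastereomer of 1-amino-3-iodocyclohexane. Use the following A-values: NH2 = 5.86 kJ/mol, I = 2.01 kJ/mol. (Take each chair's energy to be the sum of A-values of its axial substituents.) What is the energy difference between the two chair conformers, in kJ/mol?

3.85 kJ/mol

C1 and C3 have the same parity, so for the trans isomer the two substituents are one axial and one equatorial in each chair.
Chair I (amino axial, iodo equatorial): E = 5.86 kJ/mol.
Chair II (amino equatorial, iodo axial): E = 2.01 kJ/mol.
ΔE = 5.86 − 2.01 = 3.85 kJ/mol; chair II is more stable.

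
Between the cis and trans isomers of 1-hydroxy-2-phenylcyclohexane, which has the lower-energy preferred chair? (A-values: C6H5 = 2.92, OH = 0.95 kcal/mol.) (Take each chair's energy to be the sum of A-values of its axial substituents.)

trans

At 1,2 positions (parity opposite): cis → (a,e or e,a); trans → (e,e or a,a).
Best chair for cis: E = 0.95 kcal/mol; best chair for trans: E = 0.00 kcal/mol.
The trans isomer is lower by 0.95 kcal/mol.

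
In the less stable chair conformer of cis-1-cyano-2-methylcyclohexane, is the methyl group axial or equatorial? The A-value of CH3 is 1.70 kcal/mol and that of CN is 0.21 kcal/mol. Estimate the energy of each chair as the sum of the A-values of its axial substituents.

axial

C1 and C2 have opposite parity, so for the cis isomer the two substituents are one axial and one equatorial in each chair.
Chair I (methyl axial, cyano equatorial): E = 1.70 kcal/mol.
Chair II (methyl equatorial, cyano axial): E = 0.21 kcal/mol.
Chair I is the less stable (higher-energy) conformer, and in that chair the methyl group is axial.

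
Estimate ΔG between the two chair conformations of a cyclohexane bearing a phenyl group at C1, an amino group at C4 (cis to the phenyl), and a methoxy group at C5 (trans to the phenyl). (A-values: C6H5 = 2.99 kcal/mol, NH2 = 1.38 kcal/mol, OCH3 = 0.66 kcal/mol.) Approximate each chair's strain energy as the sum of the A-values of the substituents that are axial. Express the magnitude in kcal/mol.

0.95 kcal/mol

Chair I (phenyl axial, amino equatorial, methoxy equatorial): E = 2.99 kcal/mol.
Chair II (phenyl equatorial, amino axial, methoxy axial): E = 2.04 kcal/mol.
ΔE = 2.99 − 2.04 = 0.95 kcal/mol; chair II is more stable.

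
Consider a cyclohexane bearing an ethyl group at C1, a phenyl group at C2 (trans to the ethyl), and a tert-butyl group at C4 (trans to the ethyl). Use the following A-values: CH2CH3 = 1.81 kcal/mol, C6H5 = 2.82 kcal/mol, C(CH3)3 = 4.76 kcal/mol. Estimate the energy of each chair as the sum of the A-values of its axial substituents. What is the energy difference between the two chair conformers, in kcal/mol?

9.39 kcal/mol

Chair I (ethyl axial, phenyl axial, tert-butyl axial): E = 9.39 kcal/mol.
Chair II (ethyl equatorial, phenyl equatorial, tert-butyl equatorial): E = 0.00 kcal/mol.
ΔE = 9.39 − 0.00 = 9.39 kcal/mol; chair II is more stable.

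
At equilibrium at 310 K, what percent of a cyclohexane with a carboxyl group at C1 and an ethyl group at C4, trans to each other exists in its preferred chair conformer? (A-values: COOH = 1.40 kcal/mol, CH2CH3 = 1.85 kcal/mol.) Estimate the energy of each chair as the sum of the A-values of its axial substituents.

C1 and C4 have opposite parity, so for the trans isomer the two substituents are e,e in one chair and a,a in the other.
Chair I (carboxyl axial, ethyl axial): E = 3.25 kcal/mol; chair II (carboxyl equatorial, ethyl equatorial): E = 0.00 kcal/mol.
ΔG = 3.25 kcal/mol between the two chairs.
K = exp(ΔG/RT) with R = 1.987×10⁻³ kcal mol⁻¹ K⁻¹ and T = 310 K gives K ≈ 196.
Fraction in the lower-energy chair = K/(K+1) = 99.5%.

99.5%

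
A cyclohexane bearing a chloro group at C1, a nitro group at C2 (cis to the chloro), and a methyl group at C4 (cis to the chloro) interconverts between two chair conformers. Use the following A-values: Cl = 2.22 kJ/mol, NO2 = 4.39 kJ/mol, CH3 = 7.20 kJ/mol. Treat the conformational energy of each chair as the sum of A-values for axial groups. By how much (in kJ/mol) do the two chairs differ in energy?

9.37 kJ/mol

Chair I (chloro axial, nitro equatorial, methyl equatorial): E = 2.22 kJ/mol.
Chair II (chloro equatorial, nitro axial, methyl axial): E = 11.59 kJ/mol.
ΔE = 11.59 − 2.22 = 9.37 kJ/mol; chair I is more stable.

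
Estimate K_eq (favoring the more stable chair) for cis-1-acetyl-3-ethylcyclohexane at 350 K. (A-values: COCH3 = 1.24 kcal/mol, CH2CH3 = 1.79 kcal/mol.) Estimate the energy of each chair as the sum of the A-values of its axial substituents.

K ≈ 78.0

C1 and C3 have the same parity, so for the cis isomer the two substituents are e,e in one chair and a,a in the other.
Chair I (acetyl axial, ethyl axial): E = 3.03 kcal/mol; chair II (acetyl equatorial, ethyl equatorial): E = 0.00 kcal/mol.
ΔG = 3.03 kcal/mol between the two chairs.
K = exp(ΔG/RT) with R = 1.987×10⁻³ kcal mol⁻¹ K⁻¹ and T = 350 K gives K ≈ 78.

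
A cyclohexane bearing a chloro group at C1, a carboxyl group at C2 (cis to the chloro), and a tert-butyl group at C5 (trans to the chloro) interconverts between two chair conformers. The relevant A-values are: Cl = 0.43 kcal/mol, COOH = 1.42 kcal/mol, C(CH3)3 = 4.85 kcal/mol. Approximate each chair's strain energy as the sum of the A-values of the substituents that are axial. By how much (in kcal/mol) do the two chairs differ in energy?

5.84 kcal/mol

Chair I (chloro axial, carboxyl equatorial, tert-butyl equatorial): E = 0.43 kcal/mol.
Chair II (chloro equatorial, carboxyl axial, tert-butyl axial): E = 6.27 kcal/mol.
ΔE = 6.27 − 0.43 = 5.84 kcal/mol; chair I is more stable.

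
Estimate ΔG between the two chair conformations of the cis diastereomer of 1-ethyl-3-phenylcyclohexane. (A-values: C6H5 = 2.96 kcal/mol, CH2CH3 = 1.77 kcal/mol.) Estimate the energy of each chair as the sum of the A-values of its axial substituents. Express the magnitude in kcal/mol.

4.73 kcal/mol

C1 and C3 have the same parity, so for the cis isomer the two substituents are e,e in one chair and a,a in the other.
Chair I (phenyl axial, ethyl axial): E = 4.73 kcal/mol.
Chair II (phenyl equatorial, ethyl equatorial): E = 0.00 kcal/mol.
ΔE = 4.73 − 0.00 = 4.73 kcal/mol; chair II is more stable.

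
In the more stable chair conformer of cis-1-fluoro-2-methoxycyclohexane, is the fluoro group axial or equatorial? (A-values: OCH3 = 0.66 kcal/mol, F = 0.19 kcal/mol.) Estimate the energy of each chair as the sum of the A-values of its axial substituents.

C1 and C2 have opposite parity, so for the cis isomer the two substituents are one axial and one equatorial in each chair.
Chair I (methoxy axial, fluoro equatorial): E = 0.66 kcal/mol.
Chair II (methoxy equatorial, fluoro axial): E = 0.19 kcal/mol.
Chair II is the more stable (lower-energy) conformer, and in that chair the fluoro group is axial.

axial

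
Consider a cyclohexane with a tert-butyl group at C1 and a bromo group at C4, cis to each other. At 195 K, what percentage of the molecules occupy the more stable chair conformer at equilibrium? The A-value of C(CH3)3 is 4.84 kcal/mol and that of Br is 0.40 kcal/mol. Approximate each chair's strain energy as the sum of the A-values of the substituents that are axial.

100.0%

C1 and C4 have opposite parity, so for the cis isomer the two substituents are one axial and one equatorial in each chair.
Chair I (tert-butyl axial, bromo equatorial): E = 4.84 kcal/mol; chair II (tert-butyl equatorial, bromo axial): E = 0.40 kcal/mol.
ΔG = 4.44 kcal/mol between the two chairs.
K = exp(ΔG/RT) with R = 1.987×10⁻³ kcal mol⁻¹ K⁻¹ and T = 195 K gives K ≈ 9.48e+04.
Fraction in the lower-energy chair = K/(K+1) = 100.0%.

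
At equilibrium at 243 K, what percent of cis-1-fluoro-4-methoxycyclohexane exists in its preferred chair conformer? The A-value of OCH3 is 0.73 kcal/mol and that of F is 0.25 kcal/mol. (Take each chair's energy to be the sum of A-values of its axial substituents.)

C1 and C4 have opposite parity, so for the cis isomer the two substituents are one axial and one equatorial in each chair.
Chair I (methoxy axial, fluoro equatorial): E = 0.73 kcal/mol; chair II (methoxy equatorial, fluoro axial): E = 0.25 kcal/mol.
ΔG = 0.48 kcal/mol between the two chairs.
K = exp(ΔG/RT) with R = 1.987×10⁻³ kcal mol⁻¹ K⁻¹ and T = 243 K gives K ≈ 2.7.
Fraction in the lower-energy chair = K/(K+1) = 73.0%.

73.0%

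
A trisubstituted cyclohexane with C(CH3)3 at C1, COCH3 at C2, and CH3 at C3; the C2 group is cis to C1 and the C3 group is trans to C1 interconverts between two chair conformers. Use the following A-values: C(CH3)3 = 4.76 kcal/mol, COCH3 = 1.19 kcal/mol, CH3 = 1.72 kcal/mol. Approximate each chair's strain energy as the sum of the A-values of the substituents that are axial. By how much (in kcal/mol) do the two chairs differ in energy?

Chair I (tert-butyl axial, acetyl equatorial, methyl equatorial): E = 4.76 kcal/mol.
Chair II (tert-butyl equatorial, acetyl axial, methyl axial): E = 2.91 kcal/mol.
ΔE = 4.76 − 2.91 = 1.85 kcal/mol; chair II is more stable.

1.85 kcal/mol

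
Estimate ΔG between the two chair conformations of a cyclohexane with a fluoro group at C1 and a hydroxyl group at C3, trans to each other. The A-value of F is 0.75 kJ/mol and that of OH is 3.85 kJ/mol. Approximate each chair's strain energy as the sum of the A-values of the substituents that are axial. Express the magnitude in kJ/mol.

3.10 kJ/mol

C1 and C3 have the same parity, so for the trans isomer the two substituents are one axial and one equatorial in each chair.
Chair I (fluoro axial, hydroxyl equatorial): E = 0.75 kJ/mol.
Chair II (fluoro equatorial, hydroxyl axial): E = 3.85 kJ/mol.
ΔE = 3.85 − 0.75 = 3.10 kJ/mol; chair I is more stable.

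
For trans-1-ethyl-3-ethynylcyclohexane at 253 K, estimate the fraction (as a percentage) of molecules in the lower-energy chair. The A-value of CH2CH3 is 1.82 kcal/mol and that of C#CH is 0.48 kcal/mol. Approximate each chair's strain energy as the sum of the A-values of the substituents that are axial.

93.5%

C1 and C3 have the same parity, so for the trans isomer the two substituents are one axial and one equatorial in each chair.
Chair I (ethyl axial, ethynyl equatorial): E = 1.82 kcal/mol; chair II (ethyl equatorial, ethynyl axial): E = 0.48 kcal/mol.
ΔG = 1.34 kcal/mol between the two chairs.
K = exp(ΔG/RT) with R = 1.987×10⁻³ kcal mol⁻¹ K⁻¹ and T = 253 K gives K ≈ 14.4.
Fraction in the lower-energy chair = K/(K+1) = 93.5%.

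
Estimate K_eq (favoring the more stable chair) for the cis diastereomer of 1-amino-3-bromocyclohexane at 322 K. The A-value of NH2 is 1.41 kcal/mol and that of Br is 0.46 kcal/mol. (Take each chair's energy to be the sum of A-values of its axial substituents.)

K ≈ 18.6

C1 and C3 have the same parity, so for the cis isomer the two substituents are e,e in one chair and a,a in the other.
Chair I (amino axial, bromo axial): E = 1.87 kcal/mol; chair II (amino equatorial, bromo equatorial): E = 0.00 kcal/mol.
ΔG = 1.87 kcal/mol between the two chairs.
K = exp(ΔG/RT) with R = 1.987×10⁻³ kcal mol⁻¹ K⁻¹ and T = 322 K gives K ≈ 18.6.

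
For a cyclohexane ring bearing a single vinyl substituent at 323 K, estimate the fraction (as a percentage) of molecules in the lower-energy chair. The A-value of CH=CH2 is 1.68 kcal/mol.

One chair has the vinyl group axial (E = 1.68 kcal/mol) and the other has it equatorial (E = 0).
ΔG = 1.68 kcal/mol between the two chairs.
K = exp(ΔG/RT) with R = 1.987×10⁻³ kcal mol⁻¹ K⁻¹ and T = 323 K gives K ≈ 13.7.
Fraction in the lower-energy chair = K/(K+1) = 93.2%.

93.2%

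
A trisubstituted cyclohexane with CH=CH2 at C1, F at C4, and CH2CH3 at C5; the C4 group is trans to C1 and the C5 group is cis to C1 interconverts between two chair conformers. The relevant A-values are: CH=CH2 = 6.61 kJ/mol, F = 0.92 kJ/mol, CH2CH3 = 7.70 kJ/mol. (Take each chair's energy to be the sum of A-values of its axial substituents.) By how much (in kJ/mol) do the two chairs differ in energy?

15.23 kJ/mol

Chair I (vinyl axial, fluoro axial, ethyl axial): E = 15.23 kJ/mol.
Chair II (vinyl equatorial, fluoro equatorial, ethyl equatorial): E = 0.00 kJ/mol.
ΔE = 15.23 − 0.00 = 15.23 kJ/mol; chair II is more stable.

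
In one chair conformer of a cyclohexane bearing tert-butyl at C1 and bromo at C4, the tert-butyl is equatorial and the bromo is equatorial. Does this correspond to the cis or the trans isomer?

trans

C1 and C4 have opposite parity, so their axial bonds point in opposite directions.
With opposite-parity carbons, two substituents on the same face are one axial and one equatorial; opposite faces give both axial or both equatorial.
Here the groups are equatorial/equatorial → opposite face → trans.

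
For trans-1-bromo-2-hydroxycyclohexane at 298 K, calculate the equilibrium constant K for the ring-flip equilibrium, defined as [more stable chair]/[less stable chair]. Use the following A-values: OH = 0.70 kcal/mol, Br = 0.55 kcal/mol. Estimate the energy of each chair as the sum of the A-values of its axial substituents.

C1 and C2 have opposite parity, so for the trans isomer the two substituents are e,e in one chair and a,a in the other.
Chair I (hydroxyl axial, bromo axial): E = 1.25 kcal/mol; chair II (hydroxyl equatorial, bromo equatorial): E = 0.00 kcal/mol.
ΔG = 1.25 kcal/mol between the two chairs.
K = exp(ΔG/RT) with R = 1.987×10⁻³ kcal mol⁻¹ K⁻¹ and T = 298 K gives K ≈ 8.26.

K ≈ 8.26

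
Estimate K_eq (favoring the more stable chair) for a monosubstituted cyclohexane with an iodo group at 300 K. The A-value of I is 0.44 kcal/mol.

K ≈ 2.09

One chair has the iodo group axial (E = 0.44 kcal/mol) and the other has it equatorial (E = 0).
ΔG = 0.44 kcal/mol between the two chairs.
K = exp(ΔG/RT) with R = 1.987×10⁻³ kcal mol⁻¹ K⁻¹ and T = 300 K gives K ≈ 2.09.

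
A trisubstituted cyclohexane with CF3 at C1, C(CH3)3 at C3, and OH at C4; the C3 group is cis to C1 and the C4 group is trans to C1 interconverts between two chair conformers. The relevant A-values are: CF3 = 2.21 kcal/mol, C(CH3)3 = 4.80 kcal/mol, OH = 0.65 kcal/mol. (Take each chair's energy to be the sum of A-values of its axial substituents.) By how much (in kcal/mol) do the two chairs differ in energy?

7.66 kcal/mol

Chair I (trifluoromethyl axial, tert-butyl axial, hydroxyl axial): E = 7.66 kcal/mol.
Chair II (trifluoromethyl equatorial, tert-butyl equatorial, hydroxyl equatorial): E = 0.00 kcal/mol.
ΔE = 7.66 − 0.00 = 7.66 kcal/mol; chair II is more stable.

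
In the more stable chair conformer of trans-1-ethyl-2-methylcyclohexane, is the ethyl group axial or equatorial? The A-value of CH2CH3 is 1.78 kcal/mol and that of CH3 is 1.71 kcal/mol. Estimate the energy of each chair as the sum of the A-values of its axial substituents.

C1 and C2 have opposite parity, so for the trans isomer the two substituents are e,e in one chair and a,a in the other.
Chair I (ethyl axial, methyl axial): E = 3.49 kcal/mol.
Chair II (ethyl equatorial, methyl equatorial): E = 0.00 kcal/mol.
Chair II is the more stable (lower-energy) conformer, and in that chair the ethyl group is equatorial.

equatorial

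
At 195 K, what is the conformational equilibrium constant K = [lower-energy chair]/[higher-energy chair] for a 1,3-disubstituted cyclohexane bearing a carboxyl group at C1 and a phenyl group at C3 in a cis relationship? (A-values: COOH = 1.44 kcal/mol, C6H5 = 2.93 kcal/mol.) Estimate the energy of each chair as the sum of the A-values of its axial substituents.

K ≈ 79098

C1 and C3 have the same parity, so for the cis isomer the two substituents are e,e in one chair and a,a in the other.
Chair I (carboxyl axial, phenyl axial): E = 4.37 kcal/mol; chair II (carboxyl equatorial, phenyl equatorial): E = 0.00 kcal/mol.
ΔG = 4.37 kcal/mol between the two chairs.
K = exp(ΔG/RT) with R = 1.987×10⁻³ kcal mol⁻¹ K⁻¹ and T = 195 K gives K ≈ 7.91e+04.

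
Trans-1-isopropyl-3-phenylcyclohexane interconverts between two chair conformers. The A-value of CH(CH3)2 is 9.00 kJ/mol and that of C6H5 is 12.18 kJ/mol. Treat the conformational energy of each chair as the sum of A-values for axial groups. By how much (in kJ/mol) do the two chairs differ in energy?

C1 and C3 have the same parity, so for the trans isomer the two substituents are one axial and one equatorial in each chair.
Chair I (isopropyl axial, phenyl equatorial): E = 9.00 kJ/mol.
Chair II (isopropyl equatorial, phenyl axial): E = 12.18 kJ/mol.
ΔE = 12.18 − 9.00 = 3.18 kJ/mol; chair I is more stable.

3.18 kJ/mol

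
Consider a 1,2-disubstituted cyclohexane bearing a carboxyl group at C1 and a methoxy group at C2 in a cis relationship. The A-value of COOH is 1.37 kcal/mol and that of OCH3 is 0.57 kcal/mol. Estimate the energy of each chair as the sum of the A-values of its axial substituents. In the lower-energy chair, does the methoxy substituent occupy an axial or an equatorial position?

C1 and C2 have opposite parity, so for the cis isomer the two substituents are one axial and one equatorial in each chair.
Chair I (carboxyl axial, methoxy equatorial): E = 1.37 kcal/mol.
Chair II (carboxyl equatorial, methoxy axial): E = 0.57 kcal/mol.
Chair II is the more stable (lower-energy) conformer, and in that chair the methoxy group is axial.

axial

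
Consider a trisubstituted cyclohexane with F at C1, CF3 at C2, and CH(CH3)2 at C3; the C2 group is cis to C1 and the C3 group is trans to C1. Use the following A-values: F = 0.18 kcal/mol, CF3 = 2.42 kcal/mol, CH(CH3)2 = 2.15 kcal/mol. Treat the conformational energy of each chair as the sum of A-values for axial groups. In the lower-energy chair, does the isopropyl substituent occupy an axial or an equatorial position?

equatorial

Chair I (fluoro axial, trifluoromethyl equatorial, isopropyl equatorial): E = 0.18 kcal/mol.
Chair II (fluoro equatorial, trifluoromethyl axial, isopropyl axial): E = 4.57 kcal/mol.
Chair I is the more stable (lower-energy) conformer, and in that chair the isopropyl group is equatorial.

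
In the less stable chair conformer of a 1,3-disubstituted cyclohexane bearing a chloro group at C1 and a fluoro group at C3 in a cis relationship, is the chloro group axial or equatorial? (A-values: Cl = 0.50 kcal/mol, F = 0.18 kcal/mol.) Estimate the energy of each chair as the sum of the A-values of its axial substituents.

C1 and C3 have the same parity, so for the cis isomer the two substituents are e,e in one chair and a,a in the other.
Chair I (chloro axial, fluoro axial): E = 0.68 kcal/mol.
Chair II (chloro equatorial, fluoro equatorial): E = 0.00 kcal/mol.
Chair I is the less stable (higher-energy) conformer, and in that chair the chloro group is axial.

axial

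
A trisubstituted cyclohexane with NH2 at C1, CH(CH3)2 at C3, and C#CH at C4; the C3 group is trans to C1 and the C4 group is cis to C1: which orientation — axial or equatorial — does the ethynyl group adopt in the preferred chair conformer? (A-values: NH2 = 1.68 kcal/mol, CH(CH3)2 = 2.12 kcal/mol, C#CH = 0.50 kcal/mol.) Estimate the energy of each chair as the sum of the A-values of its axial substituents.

Chair I (amino axial, isopropyl equatorial, ethynyl equatorial): E = 1.68 kcal/mol.
Chair II (amino equatorial, isopropyl axial, ethynyl axial): E = 2.62 kcal/mol.
Chair I is the more stable (lower-energy) conformer, and in that chair the ethynyl group is equatorial.

equatorial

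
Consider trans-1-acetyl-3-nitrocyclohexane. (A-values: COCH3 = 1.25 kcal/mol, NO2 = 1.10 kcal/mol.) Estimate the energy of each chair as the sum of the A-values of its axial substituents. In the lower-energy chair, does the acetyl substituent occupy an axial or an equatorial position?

C1 and C3 have the same parity, so for the trans isomer the two substituents are one axial and one equatorial in each chair.
Chair I (acetyl axial, nitro equatorial): E = 1.25 kcal/mol.
Chair II (acetyl equatorial, nitro axial): E = 1.10 kcal/mol.
Chair II is the more stable (lower-energy) conformer, and in that chair the acetyl group is equatorial.

equatorial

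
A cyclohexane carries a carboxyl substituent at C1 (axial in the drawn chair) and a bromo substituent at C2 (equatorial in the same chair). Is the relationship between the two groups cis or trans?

C1 and C2 have opposite parity, so their axial bonds point in opposite directions.
With opposite-parity carbons, two substituents on the same face are one axial and one equatorial; opposite faces give both axial or both equatorial.
Here the groups are axial/equatorial → same face → cis.

cis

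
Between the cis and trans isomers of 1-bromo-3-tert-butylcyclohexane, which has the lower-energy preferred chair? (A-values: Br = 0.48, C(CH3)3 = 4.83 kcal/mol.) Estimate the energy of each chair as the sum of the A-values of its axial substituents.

cis

At 1,3 positions (parity same): cis → (e,e or a,a); trans → (a,e or e,a).
Best chair for cis: E = 0.00 kcal/mol; best chair for trans: E = 0.48 kcal/mol.
The cis isomer is lower by 0.48 kcal/mol.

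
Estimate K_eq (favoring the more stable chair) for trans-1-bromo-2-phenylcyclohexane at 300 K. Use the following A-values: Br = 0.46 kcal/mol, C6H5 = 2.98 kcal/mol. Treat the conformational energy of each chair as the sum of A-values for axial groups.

C1 and C2 have opposite parity, so for the trans isomer the two substituents are e,e in one chair and a,a in the other.
Chair I (bromo axial, phenyl axial): E = 3.44 kcal/mol; chair II (bromo equatorial, phenyl equatorial): E = 0.00 kcal/mol.
ΔG = 3.44 kcal/mol between the two chairs.
K = exp(ΔG/RT) with R = 1.987×10⁻³ kcal mol⁻¹ K⁻¹ and T = 300 K gives K ≈ 321.

K ≈ 321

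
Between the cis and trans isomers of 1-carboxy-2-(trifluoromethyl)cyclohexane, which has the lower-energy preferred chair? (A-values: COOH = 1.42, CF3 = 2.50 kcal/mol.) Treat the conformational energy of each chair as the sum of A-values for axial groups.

trans

At 1,2 positions (parity opposite): cis → (a,e or e,a); trans → (e,e or a,a).
Best chair for cis: E = 1.42 kcal/mol; best chair for trans: E = 0.00 kcal/mol.
The trans isomer is lower by 1.42 kcal/mol.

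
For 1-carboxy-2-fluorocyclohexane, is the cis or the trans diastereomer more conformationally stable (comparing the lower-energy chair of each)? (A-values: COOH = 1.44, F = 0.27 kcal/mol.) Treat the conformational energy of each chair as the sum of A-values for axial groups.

At 1,2 positions (parity opposite): cis → (a,e or e,a); trans → (e,e or a,a).
Best chair for cis: E = 0.27 kcal/mol; best chair for trans: E = 0.00 kcal/mol.
The trans isomer is lower by 0.27 kcal/mol.

trans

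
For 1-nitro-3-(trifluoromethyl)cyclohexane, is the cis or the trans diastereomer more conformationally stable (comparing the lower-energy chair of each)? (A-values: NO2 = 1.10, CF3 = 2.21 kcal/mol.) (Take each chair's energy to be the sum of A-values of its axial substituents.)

At 1,3 positions (parity same): cis → (e,e or a,a); trans → (a,e or e,a).
Best chair for cis: E = 0.00 kcal/mol; best chair for trans: E = 1.10 kcal/mol.
The cis isomer is lower by 1.10 kcal/mol.

cis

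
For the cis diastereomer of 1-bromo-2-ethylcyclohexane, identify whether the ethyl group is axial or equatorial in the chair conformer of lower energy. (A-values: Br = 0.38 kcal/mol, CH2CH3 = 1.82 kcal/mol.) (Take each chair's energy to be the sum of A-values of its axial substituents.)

C1 and C2 have opposite parity, so for the cis isomer the two substituents are one axial and one equatorial in each chair.
Chair I (bromo axial, ethyl equatorial): E = 0.38 kcal/mol.
Chair II (bromo equatorial, ethyl axial): E = 1.82 kcal/mol.
Chair I is the more stable (lower-energy) conformer, and in that chair the ethyl group is equatorial.

equatorial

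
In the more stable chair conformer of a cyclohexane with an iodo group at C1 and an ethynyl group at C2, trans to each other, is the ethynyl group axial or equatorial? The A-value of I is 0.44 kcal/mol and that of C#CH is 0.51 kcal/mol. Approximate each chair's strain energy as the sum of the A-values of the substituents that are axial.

C1 and C2 have opposite parity, so for the trans isomer the two substituents are e,e in one chair and a,a in the other.
Chair I (iodo axial, ethynyl axial): E = 0.95 kcal/mol.
Chair II (iodo equatorial, ethynyl equatorial): E = 0.00 kcal/mol.
Chair II is the more stable (lower-energy) conformer, and in that chair the ethynyl group is equatorial.

equatorial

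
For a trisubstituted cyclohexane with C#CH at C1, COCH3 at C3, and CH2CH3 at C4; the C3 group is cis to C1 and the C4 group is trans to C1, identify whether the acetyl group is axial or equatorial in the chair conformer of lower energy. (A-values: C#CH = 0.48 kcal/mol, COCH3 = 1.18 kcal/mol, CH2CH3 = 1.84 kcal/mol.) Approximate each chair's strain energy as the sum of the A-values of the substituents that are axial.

Chair I (ethynyl axial, acetyl axial, ethyl axial): E = 3.50 kcal/mol.
Chair II (ethynyl equatorial, acetyl equatorial, ethyl equatorial): E = 0.00 kcal/mol.
Chair II is the more stable (lower-energy) conformer, and in that chair the acetyl group is equatorial.

equatorial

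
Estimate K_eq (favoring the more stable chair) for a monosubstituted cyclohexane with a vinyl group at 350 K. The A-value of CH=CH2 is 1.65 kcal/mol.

K ≈ 10.7

One chair has the vinyl group axial (E = 1.65 kcal/mol) and the other has it equatorial (E = 0).
ΔG = 1.65 kcal/mol between the two chairs.
K = exp(ΔG/RT) with R = 1.987×10⁻³ kcal mol⁻¹ K⁻¹ and T = 350 K gives K ≈ 10.7.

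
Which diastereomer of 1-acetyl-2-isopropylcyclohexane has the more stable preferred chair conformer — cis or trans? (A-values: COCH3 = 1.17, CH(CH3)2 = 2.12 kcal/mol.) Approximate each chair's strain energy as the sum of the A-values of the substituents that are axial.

trans

At 1,2 positions (parity opposite): cis → (a,e or e,a); trans → (e,e or a,a).
Best chair for cis: E = 1.17 kcal/mol; best chair for trans: E = 0.00 kcal/mol.
The trans isomer is lower by 1.17 kcal/mol.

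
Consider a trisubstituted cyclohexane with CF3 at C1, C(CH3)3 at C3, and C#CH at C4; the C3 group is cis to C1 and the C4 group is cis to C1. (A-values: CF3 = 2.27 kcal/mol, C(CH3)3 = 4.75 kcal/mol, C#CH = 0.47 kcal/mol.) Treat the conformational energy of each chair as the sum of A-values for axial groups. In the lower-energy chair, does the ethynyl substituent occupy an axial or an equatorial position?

Chair I (trifluoromethyl axial, tert-butyl axial, ethynyl equatorial): E = 7.02 kcal/mol.
Chair II (trifluoromethyl equatorial, tert-butyl equatorial, ethynyl axial): E = 0.47 kcal/mol.
Chair II is the more stable (lower-energy) conformer, and in that chair the ethynyl group is axial.

axial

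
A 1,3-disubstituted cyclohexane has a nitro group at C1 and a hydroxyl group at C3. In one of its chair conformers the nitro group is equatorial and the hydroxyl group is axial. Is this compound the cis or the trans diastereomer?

C1 and C3 have the same parity, so their axial bonds point in the same direction.
With same-parity carbons, two substituents on the same face are both axial or both equatorial; opposite faces give one of each.
Here the groups are equatorial/axial → opposite face → trans.

trans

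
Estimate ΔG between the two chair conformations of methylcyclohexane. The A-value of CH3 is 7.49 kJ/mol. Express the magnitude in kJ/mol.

A monosubstituted cyclohexane has one chair with the methyl group axial (E = A = 7.49 kJ/mol) and one with it equatorial (E = 0).
ΔE = 7.49 − 0 = 7.49 kJ/mol.

7.49 kJ/mol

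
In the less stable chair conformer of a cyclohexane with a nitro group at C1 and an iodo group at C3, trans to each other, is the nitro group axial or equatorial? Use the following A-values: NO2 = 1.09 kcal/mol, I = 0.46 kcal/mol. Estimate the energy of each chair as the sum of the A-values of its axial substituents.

C1 and C3 have the same parity, so for the trans isomer the two substituents are one axial and one equatorial in each chair.
Chair I (nitro axial, iodo equatorial): E = 1.09 kcal/mol.
Chair II (nitro equatorial, iodo axial): E = 0.46 kcal/mol.
Chair I is the less stable (higher-energy) conformer, and in that chair the nitro group is axial.

axial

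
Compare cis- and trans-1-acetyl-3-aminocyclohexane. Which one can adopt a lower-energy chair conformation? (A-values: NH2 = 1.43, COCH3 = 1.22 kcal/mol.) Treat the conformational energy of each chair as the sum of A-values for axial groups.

At 1,3 positions (parity same): cis → (e,e or a,a); trans → (a,e or e,a).
Best chair for cis: E = 0.00 kcal/mol; best chair for trans: E = 1.22 kcal/mol.
The cis isomer is lower by 1.22 kcal/mol.

cis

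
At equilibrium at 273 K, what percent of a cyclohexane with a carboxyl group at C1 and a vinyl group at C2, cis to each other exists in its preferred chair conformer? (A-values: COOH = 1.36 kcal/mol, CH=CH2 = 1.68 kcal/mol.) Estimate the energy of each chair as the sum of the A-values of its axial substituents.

C1 and C2 have opposite parity, so for the cis isomer the two substituents are one axial and one equatorial in each chair.
Chair I (carboxyl axial, vinyl equatorial): E = 1.36 kcal/mol; chair II (carboxyl equatorial, vinyl axial): E = 1.68 kcal/mol.
ΔG = 0.32 kcal/mol between the two chairs.
K = exp(ΔG/RT) with R = 1.987×10⁻³ kcal mol⁻¹ K⁻¹ and T = 273 K gives K ≈ 1.8.
Fraction in the lower-energy chair = K/(K+1) = 64.3%.

64.3%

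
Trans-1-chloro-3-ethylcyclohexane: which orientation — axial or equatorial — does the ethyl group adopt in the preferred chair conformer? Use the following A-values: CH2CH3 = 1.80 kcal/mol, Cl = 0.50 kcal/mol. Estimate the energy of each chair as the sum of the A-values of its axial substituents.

equatorial

C1 and C3 have the same parity, so for the trans isomer the two substituents are one axial and one equatorial in each chair.
Chair I (ethyl axial, chloro equatorial): E = 1.80 kcal/mol.
Chair II (ethyl equatorial, chloro axial): E = 0.50 kcal/mol.
Chair II is the more stable (lower-energy) conformer, and in that chair the ethyl group is equatorial.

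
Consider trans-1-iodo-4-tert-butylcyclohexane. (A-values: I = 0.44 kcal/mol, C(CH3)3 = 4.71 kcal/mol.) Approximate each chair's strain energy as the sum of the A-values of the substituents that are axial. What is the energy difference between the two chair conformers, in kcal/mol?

C1 and C4 have opposite parity, so for the trans isomer the two substituents are e,e in one chair and a,a in the other.
Chair I (iodo axial, tert-butyl axial): E = 5.15 kcal/mol.
Chair II (iodo equatorial, tert-butyl equatorial): E = 0.00 kcal/mol.
ΔE = 5.15 − 0.00 = 5.15 kcal/mol; chair II is more stable.

5.15 kcal/mol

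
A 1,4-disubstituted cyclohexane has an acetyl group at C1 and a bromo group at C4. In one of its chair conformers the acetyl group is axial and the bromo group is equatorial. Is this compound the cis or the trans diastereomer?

C1 and C4 have opposite parity, so their axial bonds point in opposite directions.
With opposite-parity carbons, two substituents on the same face are one axial and one equatorial; opposite faces give both axial or both equatorial.
Here the groups are axial/equatorial → same face → cis.

cis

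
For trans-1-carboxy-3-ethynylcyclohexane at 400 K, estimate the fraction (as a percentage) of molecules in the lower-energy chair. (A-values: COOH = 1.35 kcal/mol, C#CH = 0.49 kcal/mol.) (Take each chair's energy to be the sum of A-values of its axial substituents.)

C1 and C3 have the same parity, so for the trans isomer the two substituents are one axial and one equatorial in each chair.
Chair I (carboxyl axial, ethynyl equatorial): E = 1.35 kcal/mol; chair II (carboxyl equatorial, ethynyl axial): E = 0.49 kcal/mol.
ΔG = 0.86 kcal/mol between the two chairs.
K = exp(ΔG/RT) with R = 1.987×10⁻³ kcal mol⁻¹ K⁻¹ and T = 400 K gives K ≈ 2.95.
Fraction in the lower-energy chair = K/(K+1) = 74.7%.

74.7%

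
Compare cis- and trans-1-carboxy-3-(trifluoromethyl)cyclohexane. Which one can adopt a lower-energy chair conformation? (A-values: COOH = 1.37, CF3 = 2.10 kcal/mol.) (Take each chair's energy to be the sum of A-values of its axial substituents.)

cis

At 1,3 positions (parity same): cis → (e,e or a,a); trans → (a,e or e,a).
Best chair for cis: E = 0.00 kcal/mol; best chair for trans: E = 1.37 kcal/mol.
The cis isomer is lower by 1.37 kcal/mol.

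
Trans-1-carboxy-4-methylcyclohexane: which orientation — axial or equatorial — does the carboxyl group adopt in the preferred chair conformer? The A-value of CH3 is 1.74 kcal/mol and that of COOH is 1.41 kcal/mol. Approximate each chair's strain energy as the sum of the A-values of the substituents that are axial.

equatorial

C1 and C4 have opposite parity, so for the trans isomer the two substituents are e,e in one chair and a,a in the other.
Chair I (methyl axial, carboxyl axial): E = 3.15 kcal/mol.
Chair II (methyl equatorial, carboxyl equatorial): E = 0.00 kcal/mol.
Chair II is the more stable (lower-energy) conformer, and in that chair the carboxyl group is equatorial.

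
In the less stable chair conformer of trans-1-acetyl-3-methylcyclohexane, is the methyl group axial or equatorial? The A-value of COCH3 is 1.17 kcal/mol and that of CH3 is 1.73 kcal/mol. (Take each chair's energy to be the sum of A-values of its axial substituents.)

C1 and C3 have the same parity, so for the trans isomer the two substituents are one axial and one equatorial in each chair.
Chair I (acetyl axial, methyl equatorial): E = 1.17 kcal/mol.
Chair II (acetyl equatorial, methyl axial): E = 1.73 kcal/mol.
Chair II is the less stable (higher-energy) conformer, and in that chair the methyl group is axial.

axial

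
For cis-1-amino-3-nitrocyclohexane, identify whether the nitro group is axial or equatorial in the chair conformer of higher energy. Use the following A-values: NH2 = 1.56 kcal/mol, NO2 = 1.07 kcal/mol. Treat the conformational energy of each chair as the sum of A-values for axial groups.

C1 and C3 have the same parity, so for the cis isomer the two substituents are e,e in one chair and a,a in the other.
Chair I (amino axial, nitro axial): E = 2.63 kcal/mol.
Chair II (amino equatorial, nitro equatorial): E = 0.00 kcal/mol.
Chair I is the less stable (higher-energy) conformer, and in that chair the nitro group is axial.

axial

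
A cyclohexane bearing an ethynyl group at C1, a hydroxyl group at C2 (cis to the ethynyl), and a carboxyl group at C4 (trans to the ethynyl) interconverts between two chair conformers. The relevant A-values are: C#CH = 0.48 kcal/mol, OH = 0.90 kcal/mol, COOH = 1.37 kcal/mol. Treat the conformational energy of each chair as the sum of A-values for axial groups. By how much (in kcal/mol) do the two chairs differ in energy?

0.95 kcal/mol

Chair I (ethynyl axial, hydroxyl equatorial, carboxyl axial): E = 1.85 kcal/mol.
Chair II (ethynyl equatorial, hydroxyl axial, carboxyl equatorial): E = 0.90 kcal/mol.
ΔE = 1.85 − 0.90 = 0.95 kcal/mol; chair II is more stable.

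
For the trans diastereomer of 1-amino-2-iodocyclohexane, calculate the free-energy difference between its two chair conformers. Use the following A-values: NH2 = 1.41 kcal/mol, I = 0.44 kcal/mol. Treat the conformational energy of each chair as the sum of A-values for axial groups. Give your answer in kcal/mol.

1.85 kcal/mol

C1 and C2 have opposite parity, so for the trans isomer the two substituents are e,e in one chair and a,a in the other.
Chair I (amino axial, iodo axial): E = 1.85 kcal/mol.
Chair II (amino equatorial, iodo equatorial): E = 0.00 kcal/mol.
ΔE = 1.85 − 0.00 = 1.85 kcal/mol; chair II is more stable.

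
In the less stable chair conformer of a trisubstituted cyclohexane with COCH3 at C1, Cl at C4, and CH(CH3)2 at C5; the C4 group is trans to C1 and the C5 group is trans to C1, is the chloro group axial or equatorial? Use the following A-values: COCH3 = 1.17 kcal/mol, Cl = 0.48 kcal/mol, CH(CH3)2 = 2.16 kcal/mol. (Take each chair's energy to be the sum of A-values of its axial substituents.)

equatorial

Chair I (acetyl axial, chloro axial, isopropyl equatorial): E = 1.65 kcal/mol.
Chair II (acetyl equatorial, chloro equatorial, isopropyl axial): E = 2.16 kcal/mol.
Chair II is the less stable (higher-energy) conformer, and in that chair the chloro group is equatorial.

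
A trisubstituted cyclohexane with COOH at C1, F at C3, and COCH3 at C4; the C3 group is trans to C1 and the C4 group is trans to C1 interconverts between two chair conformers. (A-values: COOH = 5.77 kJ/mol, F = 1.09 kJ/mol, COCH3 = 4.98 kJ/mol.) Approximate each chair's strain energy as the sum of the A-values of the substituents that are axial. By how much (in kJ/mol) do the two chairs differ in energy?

Chair I (carboxyl axial, fluoro equatorial, acetyl axial): E = 10.75 kJ/mol.
Chair II (carboxyl equatorial, fluoro axial, acetyl equatorial): E = 1.09 kJ/mol.
ΔE = 10.75 − 1.09 = 9.66 kJ/mol; chair II is more stable.

9.66 kJ/mol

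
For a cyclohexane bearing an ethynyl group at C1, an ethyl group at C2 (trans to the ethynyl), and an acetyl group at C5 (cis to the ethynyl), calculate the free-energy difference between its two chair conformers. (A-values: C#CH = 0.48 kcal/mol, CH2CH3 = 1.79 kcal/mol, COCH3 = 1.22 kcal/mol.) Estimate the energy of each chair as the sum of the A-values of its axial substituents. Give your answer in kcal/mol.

Chair I (ethynyl axial, ethyl axial, acetyl axial): E = 3.49 kcal/mol.
Chair II (ethynyl equatorial, ethyl equatorial, acetyl equatorial): E = 0.00 kcal/mol.
ΔE = 3.49 − 0.00 = 3.49 kcal/mol; chair II is more stable.

3.49 kcal/mol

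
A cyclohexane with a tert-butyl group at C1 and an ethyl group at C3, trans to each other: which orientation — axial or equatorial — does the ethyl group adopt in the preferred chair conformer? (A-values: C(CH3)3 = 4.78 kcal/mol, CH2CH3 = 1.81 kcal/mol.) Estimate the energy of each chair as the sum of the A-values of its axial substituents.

C1 and C3 have the same parity, so for the trans isomer the two substituents are one axial and one equatorial in each chair.
Chair I (tert-butyl axial, ethyl equatorial): E = 4.78 kcal/mol.
Chair II (tert-butyl equatorial, ethyl axial): E = 1.81 kcal/mol.
Chair II is the more stable (lower-energy) conformer, and in that chair the ethyl group is axial.

axial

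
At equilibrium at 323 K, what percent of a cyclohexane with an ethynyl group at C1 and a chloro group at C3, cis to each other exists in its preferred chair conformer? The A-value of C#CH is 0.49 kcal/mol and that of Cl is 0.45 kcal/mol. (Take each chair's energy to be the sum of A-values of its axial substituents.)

C1 and C3 have the same parity, so for the cis isomer the two substituents are e,e in one chair and a,a in the other.
Chair I (ethynyl axial, chloro axial): E = 0.94 kcal/mol; chair II (ethynyl equatorial, chloro equatorial): E = 0.00 kcal/mol.
ΔG = 0.94 kcal/mol between the two chairs.
K = exp(ΔG/RT) with R = 1.987×10⁻³ kcal mol⁻¹ K⁻¹ and T = 323 K gives K ≈ 4.33.
Fraction in the lower-energy chair = K/(K+1) = 81.2%.

81.2%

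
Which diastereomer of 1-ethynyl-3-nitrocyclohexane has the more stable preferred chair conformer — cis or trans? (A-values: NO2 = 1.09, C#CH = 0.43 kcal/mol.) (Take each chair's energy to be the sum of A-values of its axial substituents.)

At 1,3 positions (parity same): cis → (e,e or a,a); trans → (a,e or e,a).
Best chair for cis: E = 0.00 kcal/mol; best chair for trans: E = 0.43 kcal/mol.
The cis isomer is lower by 0.43 kcal/mol.

cis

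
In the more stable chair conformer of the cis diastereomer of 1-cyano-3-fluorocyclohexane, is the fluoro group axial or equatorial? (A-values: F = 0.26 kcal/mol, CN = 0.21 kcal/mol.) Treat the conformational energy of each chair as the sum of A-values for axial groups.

C1 and C3 have the same parity, so for the cis isomer the two substituents are e,e in one chair and a,a in the other.
Chair I (fluoro axial, cyano axial): E = 0.47 kcal/mol.
Chair II (fluoro equatorial, cyano equatorial): E = 0.00 kcal/mol.
Chair II is the more stable (lower-energy) conformer, and in that chair the fluoro group is equatorial.

equatorial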